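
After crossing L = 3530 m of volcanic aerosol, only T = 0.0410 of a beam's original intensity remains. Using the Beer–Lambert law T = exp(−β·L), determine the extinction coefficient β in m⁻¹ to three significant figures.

0.000905 m⁻¹

Beer–Lambert: T = exp(−βL) ⇒ β = −ln(T)/L = −ln(0.0410)/3530 = 3.1942/3530 = 0.0009049 m⁻¹.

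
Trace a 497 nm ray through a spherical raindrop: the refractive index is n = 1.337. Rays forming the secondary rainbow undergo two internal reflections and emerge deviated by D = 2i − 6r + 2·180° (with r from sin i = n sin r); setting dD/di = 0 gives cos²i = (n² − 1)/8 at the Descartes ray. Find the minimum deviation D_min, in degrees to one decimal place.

cos²i = (1.78757 − 1)/8 = 0.09845; i = arccos(0.31376) = 71.714°.
sin r = sin 71.714°/1.337 = 0.71017; r = 45.249°.
D_min = 2·71.714° − 6·45.249° + 360° = 231.934°.

231.9°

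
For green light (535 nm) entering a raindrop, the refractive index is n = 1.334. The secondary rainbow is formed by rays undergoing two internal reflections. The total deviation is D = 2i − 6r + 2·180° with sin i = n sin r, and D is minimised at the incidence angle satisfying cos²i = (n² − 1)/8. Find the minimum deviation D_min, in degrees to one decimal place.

cos²i = (1.77956 − 1)/8 = 0.09744; i = arccos(0.31216) = 71.810°.
sin r = sin 71.810°/1.334 = 0.71217; r = 45.411°.
D_min = 2·71.810° − 6·45.411° + 360° = 231.153°.

231.2°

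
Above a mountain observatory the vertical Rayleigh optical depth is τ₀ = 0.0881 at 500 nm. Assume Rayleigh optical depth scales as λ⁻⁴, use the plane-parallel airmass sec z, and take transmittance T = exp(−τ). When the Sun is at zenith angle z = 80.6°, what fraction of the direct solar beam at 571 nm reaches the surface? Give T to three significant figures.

0.728

sec 80.6° = 6.1227.
τ = 0.0881 × (500/571)⁴ × 6.1227 = 0.0881 × 0.5879 × 6.1227 = 0.3171.
T = exp(−0.3171) = 0.7282.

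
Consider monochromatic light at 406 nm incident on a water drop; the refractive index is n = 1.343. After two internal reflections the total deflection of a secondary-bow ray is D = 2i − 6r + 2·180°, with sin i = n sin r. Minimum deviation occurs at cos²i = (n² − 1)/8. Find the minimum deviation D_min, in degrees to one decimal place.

233.5°

cos²i = (1.80365 − 1)/8 = 0.10046; i = arccos(0.31695) = 71.522°.
sin r = sin 71.522°/1.343 = 0.70621; r = 44.928°.
D_min = 2·71.522° − 6·44.928° + 360° = 233.478°.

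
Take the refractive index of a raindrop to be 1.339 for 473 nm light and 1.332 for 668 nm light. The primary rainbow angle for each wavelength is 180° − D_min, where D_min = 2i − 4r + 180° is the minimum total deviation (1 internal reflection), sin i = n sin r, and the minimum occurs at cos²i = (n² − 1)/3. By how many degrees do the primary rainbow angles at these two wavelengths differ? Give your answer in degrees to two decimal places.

1.01°

At 473 nm (n = 1.339): cos²i = 0.26431 → i = 59.062°, r = 39.834°, D_min = 138.786°, rainbow angle = 41.214°.
At 668 nm (n = 1.332): cos²i = 0.25807 → i = 59.469°, r = 40.290°, D_min = 137.776°, rainbow angle = 42.224°.
Angular width = |41.214° − 42.224°| = 1.010°.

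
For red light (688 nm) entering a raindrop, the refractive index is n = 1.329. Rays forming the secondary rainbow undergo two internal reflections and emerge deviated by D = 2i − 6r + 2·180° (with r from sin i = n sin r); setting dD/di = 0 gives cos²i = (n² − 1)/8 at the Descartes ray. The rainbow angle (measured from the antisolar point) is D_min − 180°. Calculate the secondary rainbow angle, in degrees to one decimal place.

cos²i = (1.76624 − 1)/8 = 0.09578; i = arccos(0.30948) = 71.972°.
sin r = sin 71.972°/1.329 = 0.71550; r = 45.685°.
D_min = 2·71.972° − 6·45.685° + 360° = 229.837°.
Rainbow angle = D_min − 180° = 49.837°.

49.8°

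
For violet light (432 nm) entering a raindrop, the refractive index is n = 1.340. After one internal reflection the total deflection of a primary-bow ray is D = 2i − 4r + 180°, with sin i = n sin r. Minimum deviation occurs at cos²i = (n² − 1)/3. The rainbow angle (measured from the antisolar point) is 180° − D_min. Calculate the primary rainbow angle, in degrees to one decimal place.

cos²i = (1.79560 − 1)/3 = 0.26520; i = arccos(0.51498) = 59.004°.
sin r = sin 59.004°/1.340 = 0.63971; r = 39.770°.
D_min = 2·59.004° − 4·39.770° + 180° = 138.929°.
Rainbow angle = 180° − D_min = 41.071°.

41.1°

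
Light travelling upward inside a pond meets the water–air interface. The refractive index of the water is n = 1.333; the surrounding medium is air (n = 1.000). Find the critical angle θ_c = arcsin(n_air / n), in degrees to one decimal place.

sin θ_c = n_air / n = 1.000 / 1.333 = 0.7502.
θ_c = arcsin(0.7502) = 48.61°.

48.6°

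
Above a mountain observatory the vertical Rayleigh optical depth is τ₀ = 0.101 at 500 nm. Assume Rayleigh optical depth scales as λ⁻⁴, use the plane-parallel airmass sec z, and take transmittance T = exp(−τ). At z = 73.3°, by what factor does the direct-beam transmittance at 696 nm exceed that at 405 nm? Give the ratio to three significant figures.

2.06

Airmass: sec 73.3° = 3.4799.
τ(696 nm) = 0.101 × (500/696)⁴ × 3.4799 = 0.101 × 0.2663 × 3.4799 = 0.0936.
τ(405 nm) = 0.101 × (500/405)⁴ × 3.4799 = 0.101 × 2.3231 × 3.4799 = 0.8165.
T(696)/T(405) = exp(τ_B − τ_A) = exp(0.7229) = 2.0604.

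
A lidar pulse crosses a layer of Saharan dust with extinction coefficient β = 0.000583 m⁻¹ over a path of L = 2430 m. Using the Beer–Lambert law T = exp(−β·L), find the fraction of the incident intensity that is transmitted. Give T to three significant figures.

0.243

τ = β·L = 0.000583 × 2430 = 1.4167.
T = exp(−1.4167) = 0.2425.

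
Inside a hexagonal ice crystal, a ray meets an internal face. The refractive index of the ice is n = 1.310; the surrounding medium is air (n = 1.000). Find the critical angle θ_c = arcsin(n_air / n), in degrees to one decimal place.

sin θ_c = n_air / n = 1.000 / 1.310 = 0.7634.
θ_c = arcsin(0.7634) = 49.76°.

49.8°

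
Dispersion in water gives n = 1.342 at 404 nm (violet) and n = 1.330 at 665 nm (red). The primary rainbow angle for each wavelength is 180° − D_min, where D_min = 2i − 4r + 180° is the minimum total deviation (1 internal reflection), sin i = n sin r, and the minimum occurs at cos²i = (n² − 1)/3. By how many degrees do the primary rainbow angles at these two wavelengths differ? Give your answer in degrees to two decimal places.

At 404 nm (n = 1.342): cos²i = 0.26699 → i = 58.888°, r = 39.641°, D_min = 139.213°, rainbow angle = 40.787°.
At 665 nm (n = 1.330): cos²i = 0.25630 → i = 59.585°, r = 40.422°, D_min = 137.484°, rainbow angle = 42.516°.
Angular width = |40.787° − 42.516°| = 1.729°.

1.73°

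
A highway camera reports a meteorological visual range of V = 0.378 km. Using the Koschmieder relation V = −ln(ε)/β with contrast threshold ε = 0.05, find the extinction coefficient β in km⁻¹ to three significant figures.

7.93 km⁻¹

β = −ln(0.05) / V = 2.996 / 0.378 = 7.9252 km⁻¹.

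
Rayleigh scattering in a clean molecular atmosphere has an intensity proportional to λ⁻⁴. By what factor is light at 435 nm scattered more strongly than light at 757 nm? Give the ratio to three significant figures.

9.17

Rayleigh scattering ∝ λ⁻⁴, so the ratio of coefficients is the inverse fourth power of the wavelength ratio.
σ(435)/σ(757) = (757/435)⁴ = (1.7402)⁴ = 9.171.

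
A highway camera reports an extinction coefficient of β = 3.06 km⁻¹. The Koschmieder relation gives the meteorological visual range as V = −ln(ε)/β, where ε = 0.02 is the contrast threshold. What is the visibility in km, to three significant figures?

1.28 km

V = −ln(0.02) / 3.06 = 3.912 / 3.06 = 1.2784 km.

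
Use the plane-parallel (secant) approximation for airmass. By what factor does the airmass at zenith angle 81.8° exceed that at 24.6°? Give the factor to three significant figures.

6.37

X(81.8°)/X(24.6°) = sec 81.8° / sec 24.6° = cos 24.6° / cos 81.8° = 0.9092/0.1426 = 6.3748.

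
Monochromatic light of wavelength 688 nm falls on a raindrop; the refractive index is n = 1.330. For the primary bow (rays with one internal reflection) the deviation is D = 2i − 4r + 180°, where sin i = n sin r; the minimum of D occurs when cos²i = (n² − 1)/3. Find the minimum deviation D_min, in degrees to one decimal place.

cos²i = (1.76890 − 1)/3 = 0.25630; i = arccos(0.50626) = 59.585°.
sin r = sin 59.585°/1.330 = 0.64841; r = 40.422°.
D_min = 2·59.585° − 4·40.422° + 180° = 137.484°.

137.5°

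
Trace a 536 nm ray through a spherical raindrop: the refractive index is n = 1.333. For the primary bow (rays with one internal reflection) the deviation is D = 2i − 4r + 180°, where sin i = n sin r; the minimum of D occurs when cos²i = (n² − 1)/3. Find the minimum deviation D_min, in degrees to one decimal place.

137.9°

cos²i = (1.77689 − 1)/3 = 0.25896; i = arccos(0.50888) = 59.410°.
sin r = sin 59.410°/1.333 = 0.64579; r = 40.225°.
D_min = 2·59.410° − 4·40.225° + 180° = 137.922°.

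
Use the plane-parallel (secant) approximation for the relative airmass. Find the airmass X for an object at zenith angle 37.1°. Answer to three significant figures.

X = sec z = 1/cos 37.1° = 1/0.7976 = 1.2538.

1.25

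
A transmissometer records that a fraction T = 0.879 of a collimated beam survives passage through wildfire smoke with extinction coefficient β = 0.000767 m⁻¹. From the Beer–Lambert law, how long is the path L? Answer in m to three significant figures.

Beer–Lambert: T = exp(−βL) ⇒ L = −ln(T)/β = −ln(0.879)/0.000767 = 0.1290/0.000767 = 168.1 m.

168 m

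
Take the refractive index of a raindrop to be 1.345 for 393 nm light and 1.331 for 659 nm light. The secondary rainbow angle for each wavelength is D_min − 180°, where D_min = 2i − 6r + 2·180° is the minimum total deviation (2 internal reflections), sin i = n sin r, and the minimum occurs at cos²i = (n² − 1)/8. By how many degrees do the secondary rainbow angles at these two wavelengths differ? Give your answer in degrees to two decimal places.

3.62°

At 393 nm (n = 1.345): cos²i = 0.10113 → i = 71.458°, r = 44.821°, D_min = 233.987°, rainbow angle = 53.987°.
At 659 nm (n = 1.331): cos²i = 0.09645 → i = 71.907°, r = 45.575°, D_min = 230.365°, rainbow angle = 50.365°.
Angular width = |53.987° − 50.365°| = 3.622°.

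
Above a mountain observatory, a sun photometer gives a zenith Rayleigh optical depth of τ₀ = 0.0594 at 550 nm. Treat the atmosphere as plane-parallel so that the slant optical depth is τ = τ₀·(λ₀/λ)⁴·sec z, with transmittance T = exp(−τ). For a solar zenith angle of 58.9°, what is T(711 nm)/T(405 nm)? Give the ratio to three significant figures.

Airmass: sec 58.9° = 1.9360.
τ(711 nm) = 0.0594 × (550/711)⁴ × 1.9360 = 0.0594 × 0.3581 × 1.9360 = 0.0412.
τ(405 nm) = 0.0594 × (550/405)⁴ × 1.9360 = 0.0594 × 3.4012 × 1.9360 = 0.3911.
T(711)/T(405) = exp(τ_B − τ_A) = exp(0.3500) = 1.4190.

1.42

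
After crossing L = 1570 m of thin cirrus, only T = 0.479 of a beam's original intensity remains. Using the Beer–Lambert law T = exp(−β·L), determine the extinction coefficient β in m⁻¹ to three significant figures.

Beer–Lambert: T = exp(−βL) ⇒ β = −ln(T)/L = −ln(0.479)/1570 = 0.7361/1570 = 0.0004688 m⁻¹.

0.000469 m⁻¹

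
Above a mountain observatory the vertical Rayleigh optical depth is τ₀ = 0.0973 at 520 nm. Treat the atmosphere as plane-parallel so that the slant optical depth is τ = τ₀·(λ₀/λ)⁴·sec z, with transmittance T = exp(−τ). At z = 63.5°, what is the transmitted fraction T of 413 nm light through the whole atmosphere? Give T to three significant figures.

sec 63.5° = 2.2412.
τ = 0.0973 × (520/413)⁴ × 2.2412 = 0.0973 × 2.5131 × 2.2412 = 0.5480.
T = exp(−0.5480) = 0.5781.

0.578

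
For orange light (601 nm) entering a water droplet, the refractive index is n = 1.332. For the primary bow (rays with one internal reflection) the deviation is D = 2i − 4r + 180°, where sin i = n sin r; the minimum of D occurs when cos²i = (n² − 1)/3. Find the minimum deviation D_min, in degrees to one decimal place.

137.8°

cos²i = (1.77422 − 1)/3 = 0.25807; i = arccos(0.50801) = 59.469°.
sin r = sin 59.469°/1.332 = 0.64666; r = 40.290°.
D_min = 2·59.469° − 4·40.290° + 180° = 137.776°.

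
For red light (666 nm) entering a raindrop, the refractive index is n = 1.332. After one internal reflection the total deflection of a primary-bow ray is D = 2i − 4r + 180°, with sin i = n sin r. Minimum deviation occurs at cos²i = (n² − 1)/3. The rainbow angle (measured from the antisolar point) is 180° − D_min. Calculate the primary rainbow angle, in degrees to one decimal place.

42.2°

cos²i = (1.77422 − 1)/3 = 0.25807; i = arccos(0.50801) = 59.469°.
sin r = sin 59.469°/1.332 = 0.64666; r = 40.290°.
D_min = 2·59.469° − 4·40.290° + 180° = 137.776°.
Rainbow angle = 180° − D_min = 42.224°.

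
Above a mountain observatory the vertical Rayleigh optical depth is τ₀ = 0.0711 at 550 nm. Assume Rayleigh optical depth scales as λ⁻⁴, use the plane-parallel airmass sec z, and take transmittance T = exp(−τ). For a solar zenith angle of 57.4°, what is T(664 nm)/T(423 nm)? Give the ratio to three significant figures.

1.37

Airmass: sec 57.4° = 1.8561.
τ(664 nm) = 0.0711 × (550/664)⁴ × 1.8561 = 0.0711 × 0.4707 × 1.8561 = 0.0621.
τ(423 nm) = 0.0711 × (550/423)⁴ × 1.8561 = 0.0711 × 2.8582 × 1.8561 = 0.3772.
T(664)/T(423) = exp(τ_B − τ_A) = exp(0.3151) = 1.3703.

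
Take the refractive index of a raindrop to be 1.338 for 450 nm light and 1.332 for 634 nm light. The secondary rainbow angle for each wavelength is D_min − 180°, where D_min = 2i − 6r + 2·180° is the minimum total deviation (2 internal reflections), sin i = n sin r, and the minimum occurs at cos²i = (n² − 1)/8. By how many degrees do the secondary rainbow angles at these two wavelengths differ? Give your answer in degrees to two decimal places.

At 450 nm (n = 1.338): cos²i = 0.09878 → i = 71.682°, r = 45.195°, D_min = 232.193°, rainbow angle = 52.193°.
At 634 nm (n = 1.332): cos²i = 0.09678 → i = 71.875°, r = 45.520°, D_min = 230.628°, rainbow angle = 50.628°.
Angular width = |52.193° − 50.628°| = 1.564°.

1.56°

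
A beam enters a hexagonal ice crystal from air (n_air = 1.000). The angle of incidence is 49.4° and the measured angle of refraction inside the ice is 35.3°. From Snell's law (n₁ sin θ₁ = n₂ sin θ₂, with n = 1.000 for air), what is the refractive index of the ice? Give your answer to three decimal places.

n = sin θ_i / sin θ_r = sin 49.4° / sin 35.3° = 0.7593 / 0.5779 = 1.3139.

1.314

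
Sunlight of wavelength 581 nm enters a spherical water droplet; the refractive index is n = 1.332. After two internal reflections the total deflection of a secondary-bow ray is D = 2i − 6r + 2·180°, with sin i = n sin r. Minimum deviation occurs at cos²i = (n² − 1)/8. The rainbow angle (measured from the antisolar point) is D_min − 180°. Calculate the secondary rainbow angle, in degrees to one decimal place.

50.6°

cos²i = (1.77422 − 1)/8 = 0.09678; i = arccos(0.31109) = 71.875°.
sin r = sin 71.875°/1.332 = 0.71350; r = 45.520°.
D_min = 2·71.875° − 6·45.520° + 360° = 230.628°.
Rainbow angle = D_min − 180° = 50.628°.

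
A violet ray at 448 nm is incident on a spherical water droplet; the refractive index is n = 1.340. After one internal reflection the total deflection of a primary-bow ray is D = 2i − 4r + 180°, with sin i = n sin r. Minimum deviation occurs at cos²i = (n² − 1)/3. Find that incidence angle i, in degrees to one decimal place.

59.0°

cos²i = (1.340² − 1)/3 = (1.79560 − 1)/3 = 0.26520.
cos i = 0.51498, so i = 59.004°.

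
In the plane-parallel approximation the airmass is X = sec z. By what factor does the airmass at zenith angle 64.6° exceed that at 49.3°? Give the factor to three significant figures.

X(64.6°)/X(49.3°) = sec 64.6° / sec 49.3° = cos 49.3° / cos 64.6° = 0.6521/0.4289 = 1.5203.

1.52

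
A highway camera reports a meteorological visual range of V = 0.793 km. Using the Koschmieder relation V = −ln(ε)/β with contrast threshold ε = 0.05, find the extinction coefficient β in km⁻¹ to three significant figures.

β = −ln(0.05) / V = 2.996 / 0.793 = 3.7777 km⁻¹.

3.78 km⁻¹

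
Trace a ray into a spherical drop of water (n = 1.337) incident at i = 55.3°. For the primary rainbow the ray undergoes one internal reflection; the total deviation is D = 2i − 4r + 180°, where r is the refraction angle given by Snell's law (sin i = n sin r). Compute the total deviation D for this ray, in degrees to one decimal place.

sin r = sin 55.3° / 1.337 = 0.8221/1.337 = 0.6149; r = 37.95°.
D = 2·55.3° − 4·37.95° + 180° = 110.60° − 151.78° + 180° = 138.82°.

138.8°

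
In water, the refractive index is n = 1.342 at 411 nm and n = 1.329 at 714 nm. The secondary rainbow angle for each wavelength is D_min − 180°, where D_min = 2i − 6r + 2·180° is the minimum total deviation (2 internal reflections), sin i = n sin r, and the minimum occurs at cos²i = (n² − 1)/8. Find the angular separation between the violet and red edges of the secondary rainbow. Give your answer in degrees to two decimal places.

At 411 nm (n = 1.342): cos²i = 0.10012 → i = 71.554°, r = 44.981°, D_min = 233.222°, rainbow angle = 53.222°.
At 714 nm (n = 1.329): cos²i = 0.09578 → i = 71.972°, r = 45.685°, D_min = 229.837°, rainbow angle = 49.837°.
Angular width = |53.222° − 49.837°| = 3.385°.

3.39°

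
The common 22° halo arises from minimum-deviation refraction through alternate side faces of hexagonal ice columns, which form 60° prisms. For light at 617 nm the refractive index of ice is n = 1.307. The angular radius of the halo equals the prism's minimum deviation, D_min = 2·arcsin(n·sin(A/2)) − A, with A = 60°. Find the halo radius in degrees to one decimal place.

21.6°

n·sin(A/2) = 1.307 × sin 30° = 1.307 × 0.5000 = 0.6535.
D_min = 2·arcsin(0.6535) − 60° = 2 × 40.806° − 60° = 21.612°.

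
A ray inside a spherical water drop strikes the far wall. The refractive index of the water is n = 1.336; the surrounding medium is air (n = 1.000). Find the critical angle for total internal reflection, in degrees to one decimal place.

sin θ_c = n_air / n = 1.000 / 1.336 = 0.7485.
θ_c = arcsin(0.7485) = 48.46°.

48.5°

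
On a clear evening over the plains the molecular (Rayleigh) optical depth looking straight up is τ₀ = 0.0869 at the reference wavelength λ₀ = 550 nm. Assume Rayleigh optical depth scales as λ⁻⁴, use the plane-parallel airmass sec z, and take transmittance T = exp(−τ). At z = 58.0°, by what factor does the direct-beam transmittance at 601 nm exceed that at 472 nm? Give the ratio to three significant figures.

1.21

Airmass: sec 58.0° = 1.8871.
τ(601 nm) = 0.0869 × (550/601)⁴ × 1.8871 = 0.0869 × 0.7014 × 1.8871 = 0.1150.
τ(472 nm) = 0.0869 × (550/472)⁴ × 1.8871 = 0.0869 × 1.8437 × 1.8871 = 0.3023.
T(601)/T(472) = exp(τ_B − τ_A) = exp(0.1873) = 1.2060.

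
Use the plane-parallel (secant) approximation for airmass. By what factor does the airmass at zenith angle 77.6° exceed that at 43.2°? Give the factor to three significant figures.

X(77.6°)/X(43.2°) = sec 77.6° / sec 43.2° = cos 43.2° / cos 77.6° = 0.7290/0.2147 = 3.3947.

3.39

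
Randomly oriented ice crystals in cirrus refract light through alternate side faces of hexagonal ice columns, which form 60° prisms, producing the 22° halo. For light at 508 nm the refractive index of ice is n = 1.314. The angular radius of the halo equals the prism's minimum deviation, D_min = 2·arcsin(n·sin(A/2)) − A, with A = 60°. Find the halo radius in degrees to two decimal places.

22.14°

n·sin(A/2) = 1.314 × sin 30° = 1.314 × 0.5000 = 0.6570.
D_min = 2·arcsin(0.6570) − 60° = 2 × 41.071° − 60° = 22.143°.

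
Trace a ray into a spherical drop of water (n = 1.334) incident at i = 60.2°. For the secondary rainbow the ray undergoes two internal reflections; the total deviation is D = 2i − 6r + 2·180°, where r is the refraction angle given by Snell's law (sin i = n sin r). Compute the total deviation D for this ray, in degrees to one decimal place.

sin r = sin 60.2° / 1.334 = 0.8678/1.334 = 0.6505; r = 40.58°.
D = 2·60.2° − 6·40.58° + 2·180° = 120.40° − 243.48° + 360° = 236.92°.

236.9°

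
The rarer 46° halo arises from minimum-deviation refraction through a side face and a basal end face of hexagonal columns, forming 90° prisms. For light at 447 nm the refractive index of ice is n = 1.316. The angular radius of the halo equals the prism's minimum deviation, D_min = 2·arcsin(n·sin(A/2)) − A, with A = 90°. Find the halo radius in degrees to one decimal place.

47.0°

n·sin(A/2) = 1.316 × sin 45° = 1.316 × 0.7071 = 0.9306.
D_min = 2·arcsin(0.9306) − 90° = 2 × 68.521° − 90° = 47.042°.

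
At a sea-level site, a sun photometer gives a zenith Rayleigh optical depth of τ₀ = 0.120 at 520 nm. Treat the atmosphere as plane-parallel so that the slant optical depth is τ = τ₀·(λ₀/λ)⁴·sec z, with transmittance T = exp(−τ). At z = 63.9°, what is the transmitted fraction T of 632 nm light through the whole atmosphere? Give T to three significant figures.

0.882

sec 63.9° = 2.2730.
τ = 0.120 × (520/632)⁴ × 2.2730 = 0.120 × 0.4583 × 2.2730 = 0.1250.
T = exp(−0.1250) = 0.8825.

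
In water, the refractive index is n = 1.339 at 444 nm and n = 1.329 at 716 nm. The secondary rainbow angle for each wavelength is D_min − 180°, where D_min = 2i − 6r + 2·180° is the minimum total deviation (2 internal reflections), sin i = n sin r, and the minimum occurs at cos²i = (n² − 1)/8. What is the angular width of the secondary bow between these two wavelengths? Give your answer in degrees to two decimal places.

At 444 nm (n = 1.339): cos²i = 0.09912 → i = 71.650°, r = 45.141°, D_min = 232.451°, rainbow angle = 52.451°.
At 716 nm (n = 1.329): cos²i = 0.09578 → i = 71.972°, r = 45.685°, D_min = 229.837°, rainbow angle = 49.837°.
Angular width = |52.451° − 49.837°| = 2.614°.

2.61°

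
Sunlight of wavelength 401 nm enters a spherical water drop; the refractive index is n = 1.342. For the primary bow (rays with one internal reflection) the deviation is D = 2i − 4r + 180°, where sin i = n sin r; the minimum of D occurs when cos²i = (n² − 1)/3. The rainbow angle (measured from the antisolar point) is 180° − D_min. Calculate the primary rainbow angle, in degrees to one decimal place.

40.8°

cos²i = (1.80096 − 1)/3 = 0.26699; i = arccos(0.51671) = 58.888°.
sin r = sin 58.888°/1.342 = 0.63797; r = 39.641°.
D_min = 2·58.888° − 4·39.641° + 180° = 139.213°.
Rainbow angle = 180° − D_min = 40.787°.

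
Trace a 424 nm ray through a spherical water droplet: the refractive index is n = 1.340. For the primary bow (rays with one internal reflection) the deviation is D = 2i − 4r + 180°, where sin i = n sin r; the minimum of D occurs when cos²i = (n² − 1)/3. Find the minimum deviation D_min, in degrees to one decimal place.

cos²i = (1.79560 − 1)/3 = 0.26520; i = arccos(0.51498) = 59.004°.
sin r = sin 59.004°/1.340 = 0.63971; r = 39.770°.
D_min = 2·59.004° − 4·39.770° + 180° = 138.929°.

138.9°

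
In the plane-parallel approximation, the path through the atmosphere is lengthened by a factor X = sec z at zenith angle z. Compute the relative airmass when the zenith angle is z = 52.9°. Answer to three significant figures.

X = sec z = 1/cos 52.9° = 1/0.6032 = 1.6578.

1.66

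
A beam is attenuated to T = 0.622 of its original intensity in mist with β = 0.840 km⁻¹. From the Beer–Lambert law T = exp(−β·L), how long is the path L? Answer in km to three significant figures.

Beer–Lambert: T = exp(−βL) ⇒ L = −ln(T)/β = −ln(0.622)/0.840 = 0.4748/0.840 = 0.5653 km.

0.565 km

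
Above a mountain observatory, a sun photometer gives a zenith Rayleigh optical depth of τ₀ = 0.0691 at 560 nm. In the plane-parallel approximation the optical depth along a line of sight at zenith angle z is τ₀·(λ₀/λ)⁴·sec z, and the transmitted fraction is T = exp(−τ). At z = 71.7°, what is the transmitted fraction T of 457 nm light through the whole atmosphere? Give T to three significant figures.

sec 71.7° = 3.1848.
τ = 0.0691 × (560/457)⁴ × 3.1848 = 0.0691 × 2.2547 × 3.1848 = 0.4962.
T = exp(−0.4962) = 0.6088.

0.609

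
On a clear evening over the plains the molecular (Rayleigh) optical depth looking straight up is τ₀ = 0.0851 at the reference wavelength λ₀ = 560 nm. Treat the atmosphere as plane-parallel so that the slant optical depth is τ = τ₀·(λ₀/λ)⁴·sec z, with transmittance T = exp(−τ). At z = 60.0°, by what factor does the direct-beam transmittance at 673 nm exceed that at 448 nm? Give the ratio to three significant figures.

Airmass: sec 60.0° = 2.0000.
τ(673 nm) = 0.0851 × (560/673)⁴ × 2.0000 = 0.0851 × 0.4794 × 2.0000 = 0.0816.
τ(448 nm) = 0.0851 × (560/448)⁴ × 2.0000 = 0.0851 × 2.4414 × 2.0000 = 0.4155.
T(673)/T(448) = exp(τ_B − τ_A) = exp(0.3339) = 1.3965.

1.40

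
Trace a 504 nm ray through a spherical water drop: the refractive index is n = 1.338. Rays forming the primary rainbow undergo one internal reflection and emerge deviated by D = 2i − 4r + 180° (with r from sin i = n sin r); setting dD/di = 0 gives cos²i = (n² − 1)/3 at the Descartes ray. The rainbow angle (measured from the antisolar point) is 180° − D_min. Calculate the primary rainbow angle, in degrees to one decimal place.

41.4°

cos²i = (1.79024 − 1)/3 = 0.26341; i = arccos(0.51324) = 59.120°.
sin r = sin 59.120°/1.338 = 0.64144; r = 39.899°.
D_min = 2·59.120° − 4·39.899° + 180° = 138.643°.
Rainbow angle = 180° − D_min = 41.357°.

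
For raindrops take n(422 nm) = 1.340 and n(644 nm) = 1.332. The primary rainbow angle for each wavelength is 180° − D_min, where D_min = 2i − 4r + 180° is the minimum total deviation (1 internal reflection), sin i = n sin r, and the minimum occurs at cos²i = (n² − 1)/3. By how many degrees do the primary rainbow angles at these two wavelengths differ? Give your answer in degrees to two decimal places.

1.15°

At 422 nm (n = 1.340): cos²i = 0.26520 → i = 59.004°, r = 39.770°, D_min = 138.929°, rainbow angle = 41.071°.
At 644 nm (n = 1.332): cos²i = 0.25807 → i = 59.469°, r = 40.290°, D_min = 137.776°, rainbow angle = 42.224°.
Angular width = |41.071° − 42.224°| = 1.153°.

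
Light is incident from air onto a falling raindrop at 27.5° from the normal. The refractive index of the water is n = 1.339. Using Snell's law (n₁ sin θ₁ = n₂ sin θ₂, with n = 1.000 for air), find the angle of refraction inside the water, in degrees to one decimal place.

Snell: sin θ_r = sin θ_i / n = sin 27.5° / 1.339 = 0.4617 / 1.339 = 0.3448.
θ_r = arcsin(0.3448) = 20.17°.

20.2°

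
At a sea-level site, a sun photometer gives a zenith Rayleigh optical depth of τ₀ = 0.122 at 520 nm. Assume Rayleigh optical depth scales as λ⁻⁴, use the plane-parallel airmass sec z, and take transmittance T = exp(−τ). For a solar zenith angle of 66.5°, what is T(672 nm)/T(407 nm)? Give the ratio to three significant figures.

2.02

Airmass: sec 66.5° = 2.5078.
τ(672 nm) = 0.122 × (520/672)⁴ × 2.5078 = 0.122 × 0.3585 × 2.5078 = 0.1097.
τ(407 nm) = 0.122 × (520/407)⁴ × 2.5078 = 0.122 × 2.6646 × 2.5078 = 0.8153.
T(672)/T(407) = exp(τ_B − τ_A) = exp(0.7056) = 2.0250.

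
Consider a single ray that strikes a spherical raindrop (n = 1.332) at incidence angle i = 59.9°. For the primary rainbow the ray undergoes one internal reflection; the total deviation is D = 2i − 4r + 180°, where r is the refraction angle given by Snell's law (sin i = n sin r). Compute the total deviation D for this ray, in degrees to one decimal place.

137.8°

sin r = sin 59.9° / 1.332 = 0.8652/1.332 = 0.6495; r = 40.50°.
D = 2·59.9° − 4·40.50° + 180° = 119.80° − 162.02° + 180° = 137.78°.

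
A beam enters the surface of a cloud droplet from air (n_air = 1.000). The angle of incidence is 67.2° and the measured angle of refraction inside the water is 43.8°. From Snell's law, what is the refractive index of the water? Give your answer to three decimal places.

1.332

n = sin θ_i / sin θ_r = sin 67.2° / sin 43.8° = 0.9219 / 0.6921 = 1.3319.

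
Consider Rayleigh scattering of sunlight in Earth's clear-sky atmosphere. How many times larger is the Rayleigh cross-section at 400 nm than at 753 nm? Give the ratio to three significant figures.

12.6

Rayleigh scattering ∝ λ⁻⁴, so the ratio of coefficients is the inverse fourth power of the wavelength ratio.
σ(400)/σ(753) = (753/400)⁴ = (1.8825)⁴ = 12.56.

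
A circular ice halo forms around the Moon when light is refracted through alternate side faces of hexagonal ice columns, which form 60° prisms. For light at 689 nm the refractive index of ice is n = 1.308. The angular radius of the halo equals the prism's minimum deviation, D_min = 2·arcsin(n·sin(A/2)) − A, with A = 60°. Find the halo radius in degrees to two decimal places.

n·sin(A/2) = 1.308 × sin 30° = 1.308 × 0.5000 = 0.6540.
D_min = 2·arcsin(0.6540) − 60° = 2 × 40.844° − 60° = 21.688°.

21.69°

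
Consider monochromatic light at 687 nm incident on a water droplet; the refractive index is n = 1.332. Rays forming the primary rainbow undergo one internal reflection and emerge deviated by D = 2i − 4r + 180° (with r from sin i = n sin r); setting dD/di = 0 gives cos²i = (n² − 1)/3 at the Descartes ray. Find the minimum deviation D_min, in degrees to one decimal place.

137.8°

cos²i = (1.77422 − 1)/3 = 0.25807; i = arccos(0.50801) = 59.469°.
sin r = sin 59.469°/1.332 = 0.64666; r = 40.290°.
D_min = 2·59.469° − 4·40.290° + 180° = 137.776°.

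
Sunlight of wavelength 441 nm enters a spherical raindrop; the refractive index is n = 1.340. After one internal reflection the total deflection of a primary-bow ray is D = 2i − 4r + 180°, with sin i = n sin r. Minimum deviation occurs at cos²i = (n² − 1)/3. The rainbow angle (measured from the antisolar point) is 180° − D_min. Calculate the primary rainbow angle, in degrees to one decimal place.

cos²i = (1.79560 − 1)/3 = 0.26520; i = arccos(0.51498) = 59.004°.
sin r = sin 59.004°/1.340 = 0.63971; r = 39.770°.
D_min = 2·59.004° − 4·39.770° + 180° = 138.929°.
Rainbow angle = 180° − D_min = 41.071°.

41.1°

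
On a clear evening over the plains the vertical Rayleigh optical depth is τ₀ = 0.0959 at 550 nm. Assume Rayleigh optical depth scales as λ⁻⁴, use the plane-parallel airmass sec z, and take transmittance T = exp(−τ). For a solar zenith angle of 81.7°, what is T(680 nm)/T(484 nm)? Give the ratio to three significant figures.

Airmass: sec 81.7° = 6.9273.
τ(680 nm) = 0.0959 × (550/680)⁴ × 6.9273 = 0.0959 × 0.4280 × 6.9273 = 0.2843.
τ(484 nm) = 0.0959 × (550/484)⁴ × 6.9273 = 0.0959 × 1.6675 × 6.9273 = 1.1078.
T(680)/T(484) = exp(τ_B − τ_A) = exp(0.8235) = 2.2784.

2.28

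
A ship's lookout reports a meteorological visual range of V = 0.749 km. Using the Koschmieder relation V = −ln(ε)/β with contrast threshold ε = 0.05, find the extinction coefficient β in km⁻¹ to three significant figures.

β = −ln(0.05) / V = 2.996 / 0.749 = 3.9996 km⁻¹.

4.00 km⁻¹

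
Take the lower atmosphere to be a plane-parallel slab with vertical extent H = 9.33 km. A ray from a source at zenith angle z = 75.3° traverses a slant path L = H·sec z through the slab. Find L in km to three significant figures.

36.8 km

sec z = 1/cos 75.3° = 3.9408.
L = 9.33 × 3.9408 = 36.767 km.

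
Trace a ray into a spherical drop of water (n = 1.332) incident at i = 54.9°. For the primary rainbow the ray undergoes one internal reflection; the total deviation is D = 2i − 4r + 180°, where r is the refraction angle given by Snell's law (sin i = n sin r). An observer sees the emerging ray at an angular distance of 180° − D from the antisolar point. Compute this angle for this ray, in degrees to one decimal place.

41.8°

sin r = sin 54.9° / 1.332 = 0.8181/1.332 = 0.6142; r = 37.90°.
D = 2·54.9° − 4·37.90° + 180° = 109.80° − 151.58° + 180° = 138.22°.
Angle from antisolar point = 180° − D = 41.78°.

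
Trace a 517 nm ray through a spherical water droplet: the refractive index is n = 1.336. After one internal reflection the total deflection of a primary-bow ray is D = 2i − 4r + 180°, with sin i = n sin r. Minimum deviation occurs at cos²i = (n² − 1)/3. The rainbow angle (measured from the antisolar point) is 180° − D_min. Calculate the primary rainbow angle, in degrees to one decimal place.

cos²i = (1.78490 − 1)/3 = 0.26163; i = arccos(0.51150) = 59.236°.
sin r = sin 59.236°/1.336 = 0.64318; r = 40.029°.
D_min = 2·59.236° − 4·40.029° + 180° = 138.356°.
Rainbow angle = 180° − D_min = 41.644°.

41.6°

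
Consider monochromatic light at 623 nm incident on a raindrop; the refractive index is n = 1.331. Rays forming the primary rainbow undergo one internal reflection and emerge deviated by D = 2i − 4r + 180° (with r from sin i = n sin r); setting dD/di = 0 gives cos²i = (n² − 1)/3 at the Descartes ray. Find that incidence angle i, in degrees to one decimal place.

59.5°

cos²i = (1.331² − 1)/3 = (1.77156 − 1)/3 = 0.25719.
cos i = 0.50714, so i = 59.527°.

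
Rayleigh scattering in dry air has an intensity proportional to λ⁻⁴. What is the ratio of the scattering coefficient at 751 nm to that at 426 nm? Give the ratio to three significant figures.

0.104

Rayleigh scattering ∝ λ⁻⁴, so the ratio of coefficients is the inverse fourth power of the wavelength ratio.
σ(751)/σ(426) = (426/751)⁴ = (0.5672)⁴ = 0.1035.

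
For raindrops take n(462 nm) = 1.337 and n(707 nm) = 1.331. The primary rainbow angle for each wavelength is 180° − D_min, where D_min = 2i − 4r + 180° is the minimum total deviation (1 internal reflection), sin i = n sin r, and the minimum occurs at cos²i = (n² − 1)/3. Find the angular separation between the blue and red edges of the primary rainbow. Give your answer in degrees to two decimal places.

At 462 nm (n = 1.337): cos²i = 0.26252 → i = 59.178°, r = 39.964°, D_min = 138.500°, rainbow angle = 41.500°.
At 707 nm (n = 1.331): cos²i = 0.25719 → i = 59.527°, r = 40.356°, D_min = 137.630°, rainbow angle = 42.370°.
Angular width = |41.500° − 42.370°| = 0.870°.

0.87°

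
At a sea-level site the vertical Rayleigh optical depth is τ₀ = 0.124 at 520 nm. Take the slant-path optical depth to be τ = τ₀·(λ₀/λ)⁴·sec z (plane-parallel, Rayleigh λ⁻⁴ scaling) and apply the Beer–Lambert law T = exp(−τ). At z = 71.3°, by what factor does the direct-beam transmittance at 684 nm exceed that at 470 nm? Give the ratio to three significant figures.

1.57

Airmass: sec 71.3° = 3.1190.
τ(684 nm) = 0.124 × (520/684)⁴ × 3.1190 = 0.124 × 0.3340 × 3.1190 = 0.1292.
τ(470 nm) = 0.124 × (520/470)⁴ × 3.1190 = 0.124 × 1.4984 × 3.1190 = 0.5795.
T(684)/T(470) = exp(τ_B − τ_A) = exp(0.4503) = 1.5688.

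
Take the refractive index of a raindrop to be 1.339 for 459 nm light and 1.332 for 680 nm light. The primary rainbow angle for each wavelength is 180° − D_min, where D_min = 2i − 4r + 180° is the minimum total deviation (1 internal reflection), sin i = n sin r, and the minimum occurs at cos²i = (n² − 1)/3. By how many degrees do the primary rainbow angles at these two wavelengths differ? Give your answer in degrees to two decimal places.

At 459 nm (n = 1.339): cos²i = 0.26431 → i = 59.062°, r = 39.834°, D_min = 138.786°, rainbow angle = 41.214°.
At 680 nm (n = 1.332): cos²i = 0.25807 → i = 59.469°, r = 40.290°, D_min = 137.776°, rainbow angle = 42.224°.
Angular width = |41.214° − 42.224°| = 1.010°.

1.01°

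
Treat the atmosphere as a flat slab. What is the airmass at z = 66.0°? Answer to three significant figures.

2.46

X = sec z = 1/cos 66.0° = 1/0.4067 = 2.4586.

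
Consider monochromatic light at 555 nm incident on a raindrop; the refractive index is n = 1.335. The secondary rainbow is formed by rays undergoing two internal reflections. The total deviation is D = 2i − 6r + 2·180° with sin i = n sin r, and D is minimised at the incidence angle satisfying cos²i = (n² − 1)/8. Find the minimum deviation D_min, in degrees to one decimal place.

231.4°

cos²i = (1.78222 − 1)/8 = 0.09778; i = arccos(0.31269) = 71.778°.
sin r = sin 71.778°/1.335 = 0.71150; r = 45.357°.
D_min = 2·71.778° − 6·45.357° + 360° = 231.414°.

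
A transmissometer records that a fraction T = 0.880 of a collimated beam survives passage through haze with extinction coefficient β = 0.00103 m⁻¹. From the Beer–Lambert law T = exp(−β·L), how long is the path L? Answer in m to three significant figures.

Beer–Lambert: T = exp(−βL) ⇒ L = −ln(T)/β = −ln(0.880)/0.00103 = 0.1278/0.00103 = 124.1 m.

124 m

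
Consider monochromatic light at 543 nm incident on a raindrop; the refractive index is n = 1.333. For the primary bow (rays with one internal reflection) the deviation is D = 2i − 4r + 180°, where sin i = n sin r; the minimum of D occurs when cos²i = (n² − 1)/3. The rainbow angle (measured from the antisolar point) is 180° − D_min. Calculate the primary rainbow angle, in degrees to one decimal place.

cos²i = (1.77689 − 1)/3 = 0.25896; i = arccos(0.50888) = 59.410°.
sin r = sin 59.410°/1.333 = 0.64579; r = 40.225°.
D_min = 2·59.410° − 4·40.225° + 180° = 137.922°.
Rainbow angle = 180° − D_min = 42.078°.

42.1°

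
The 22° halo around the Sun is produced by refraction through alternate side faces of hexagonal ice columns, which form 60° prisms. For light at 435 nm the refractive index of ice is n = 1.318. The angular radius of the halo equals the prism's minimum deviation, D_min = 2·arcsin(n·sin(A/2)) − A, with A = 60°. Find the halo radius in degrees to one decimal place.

22.4°

n·sin(A/2) = 1.318 × sin 30° = 1.318 × 0.5000 = 0.6590.
D_min = 2·arcsin(0.6590) − 60° = 2 × 41.224° − 60° = 22.447°.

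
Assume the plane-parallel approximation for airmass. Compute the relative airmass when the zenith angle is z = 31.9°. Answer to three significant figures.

X = sec z = 1/cos 31.9° = 1/0.8490 = 1.1779.

1.18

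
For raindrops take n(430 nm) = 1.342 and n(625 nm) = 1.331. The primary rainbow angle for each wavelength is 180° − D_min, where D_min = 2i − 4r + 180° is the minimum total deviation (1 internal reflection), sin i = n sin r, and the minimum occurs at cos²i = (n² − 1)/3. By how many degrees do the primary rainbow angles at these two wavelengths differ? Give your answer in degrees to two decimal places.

At 430 nm (n = 1.342): cos²i = 0.26699 → i = 58.888°, r = 39.641°, D_min = 139.213°, rainbow angle = 40.787°.
At 625 nm (n = 1.331): cos²i = 0.25719 → i = 59.527°, r = 40.356°, D_min = 137.630°, rainbow angle = 42.370°.
Angular width = |40.787° − 42.370°| = 1.583°.

1.58°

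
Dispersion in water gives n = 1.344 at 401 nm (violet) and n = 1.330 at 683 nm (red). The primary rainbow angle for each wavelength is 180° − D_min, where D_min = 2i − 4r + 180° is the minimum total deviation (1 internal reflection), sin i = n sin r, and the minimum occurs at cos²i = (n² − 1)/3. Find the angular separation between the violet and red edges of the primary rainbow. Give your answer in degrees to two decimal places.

2.01°

At 401 nm (n = 1.344): cos²i = 0.26878 → i = 58.772°, r = 39.512°, D_min = 139.495°, rainbow angle = 40.505°.
At 683 nm (n = 1.330): cos²i = 0.25630 → i = 59.585°, r = 40.422°, D_min = 137.484°, rainbow angle = 42.516°.
Angular width = |40.505° − 42.516°| = 2.011°.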